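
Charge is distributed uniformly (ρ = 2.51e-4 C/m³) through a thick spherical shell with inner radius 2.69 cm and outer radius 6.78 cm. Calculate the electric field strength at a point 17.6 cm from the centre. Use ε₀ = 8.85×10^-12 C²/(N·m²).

|E| ≈ 8.92×10^4 N/C

Symmetry ⇒ E = E(r) r̂. Gaussian sphere of radius r = 17.6 cm (r > 6.78 cm, enclosing the whole shell).
Q_enc = ρ·(4π/3)(b³ − a³) = (2.51×10^-4)·(4π/3)·((0.0678)³ − (0.0269)³) = 3.072×10^-7 C.
By Gauss's law, ∮E·dA = E·4πr² = Q_enc/ε₀.
E = |Q_enc|/(4πε₀r²) = (3.072e-7)/(4π·8.85×10^-12·(0.176)²) = 8.92×10^4 N/C.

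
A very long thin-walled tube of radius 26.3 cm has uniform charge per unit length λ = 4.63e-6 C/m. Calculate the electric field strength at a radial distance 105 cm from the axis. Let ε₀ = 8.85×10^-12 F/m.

Take a coaxial cylindrical Gaussian surface of radius r = 105 cm and length L (r > 26.3 cm).
The full line charge is enclosed: λ_enc = 4.63×10^-6 C/m.
By Gauss's law (flux through the curved wall only), E·2πrL = λ_enc L/ε₀.
E = |λ_enc|/(2πε₀r) = (4.63e-6)/(2π·8.85×10^-12·1.05) = 7.93e4 N/C.

|E| = 7.93×10^4 N/C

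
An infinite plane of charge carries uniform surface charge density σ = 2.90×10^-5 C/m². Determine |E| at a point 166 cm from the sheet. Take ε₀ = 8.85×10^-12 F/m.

Choose a cylindrical pillbox piercing the sheet, end faces (area A) parallel to it.
Only the two end caps contribute flux: Φ = 2EA. With Q_enc = σA, Gauss's law gives E = |σ|/(2ε₀).
E = |σ|/(2ε₀) = (2.90e-5)/(2·8.85×10^-12) = 1.64e6 N/C.

E = 1.64×10^6 V/m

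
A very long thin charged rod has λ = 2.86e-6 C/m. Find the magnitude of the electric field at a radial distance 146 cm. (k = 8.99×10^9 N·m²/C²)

E ≈ 3.52×10^4 N/C

Take a coaxial cylindrical Gaussian surface of radius r = 146 cm and length L.
Q_enc = λL, so λ_enc = 2.86e-6 C/m.
Gauss's law: E·2πrL = λ_enc L/ε₀.
E = 2k|λ_enc|/r = 2(8.99×10^9)(2.86e-6)/(1.46) = 3.52e4 N/C.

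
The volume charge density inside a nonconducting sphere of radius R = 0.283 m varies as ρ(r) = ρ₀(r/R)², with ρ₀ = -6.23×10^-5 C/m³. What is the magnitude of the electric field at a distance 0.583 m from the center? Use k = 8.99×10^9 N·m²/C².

By spherical symmetry E is radial; choose a Gaussian sphere of radius r = 0.583 m (r > R, all charge enclosed).
Q_enc = 4π ∫₀^R ρ₀(r'/R)^2 r'² dr' = 4πρ₀R³/5 = -3.549×10^-6 C.
Since E is radial and uniform over the Gaussian sphere, Φ = E·4πr² = Q_enc/ε₀.
E = k|Q_enc|/r² = (8.99×10^9)(3.549×10^-6)/(0.583)² = 9.39e4 N/C.

E ≈ 9.39×10^4 N/C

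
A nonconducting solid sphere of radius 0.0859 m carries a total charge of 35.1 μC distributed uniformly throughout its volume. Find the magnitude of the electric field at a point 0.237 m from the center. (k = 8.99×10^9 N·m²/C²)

Symmetry ⇒ E = E(r) r̂. Gaussian sphere of radius r = 0.237 m (r > R, so the entire charge is enclosed).
Q_enc = 35.1 μC = 3.51e-5 C.
Since E is radial and uniform over the Gaussian sphere, Φ = E·4πr² = Q_enc/ε₀.
E = k|Q_enc|/r² = (8.99×10^9)(3.51e-5)/(0.237)² = 5.62×10^6 N/C.

5.62×10^6 N/C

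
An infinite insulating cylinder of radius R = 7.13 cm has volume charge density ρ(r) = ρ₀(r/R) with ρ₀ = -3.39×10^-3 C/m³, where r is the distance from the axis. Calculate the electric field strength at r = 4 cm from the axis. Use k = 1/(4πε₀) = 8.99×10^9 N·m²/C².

By cylindrical symmetry E is radial; use a coaxial Gaussian cylinder of radius 4 cm and length L (r < R).
Integrating ρ over the cross-section to radius r: λ_enc = (2πρ₀/R) ∫₀^r r'^2 dr' = 2πρ₀ r^3/(3·R) = -6.373×10^-6 C/m.
By Gauss's law (flux through the curved wall only), E·2πrL = λ_enc L/ε₀.
E = 2k|λ_enc|/r = 2(8.99×10^9)(6.373×10^-6)/(0.04) = 2.86×10^6 N/C.

E ≈ 2.86e6 N/C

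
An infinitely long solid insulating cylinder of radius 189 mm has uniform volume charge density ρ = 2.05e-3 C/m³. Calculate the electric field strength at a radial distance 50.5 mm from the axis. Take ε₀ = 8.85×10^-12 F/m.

|E| ≈ 5.85×10^6 V/m

Coaxial Gaussian cylinder, radius r = 50.5 mm, length L (r < R).
Charge inside radius r per length L is ρ·πr²·L, so λ_enc = ρπr² = 1.642e-5 C/m.
Since E is radial and uniform over the curved surface, Φ = E·2πrL = Q_enc/ε₀ = λ_enc L/ε₀.
E = |λ_enc|/(2πε₀r) = (1.642×10^-5)/(2π·8.85×10^-12·0.0505) = 5.85×10^6 N/C.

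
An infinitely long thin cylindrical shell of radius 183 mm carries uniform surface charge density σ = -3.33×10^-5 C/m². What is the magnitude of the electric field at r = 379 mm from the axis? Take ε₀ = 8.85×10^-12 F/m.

Coaxial Gaussian cylinder, radius r = 379 mm, length L (r > 183 mm).
The whole shell is enclosed: λ_enc = σ·2πR = (-3.33e-5)·2π·(0.183) = -3.829×10^-5 C/m.
Gauss's law: E·2πrL = λ_enc L/ε₀.
E = |λ_enc|/(2πε₀r) = (3.829×10^-5)/(2π·8.85×10^-12·0.379) = 1.82×10^6 N/C.

E ≈ 1.82×10^6 N/C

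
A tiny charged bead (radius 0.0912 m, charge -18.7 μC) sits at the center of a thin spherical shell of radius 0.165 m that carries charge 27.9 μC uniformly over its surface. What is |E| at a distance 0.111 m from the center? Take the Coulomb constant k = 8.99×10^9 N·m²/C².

|E| = 1.36×10^7 V/m

Use a concentric Gaussian sphere at r = 0.111 m (between the bodies, 0.0912 m < r < 0.165 m).
The shell at 0.165 m lies outside the Gaussian surface, so Q_enc = -18.7 μC = -1.87×10^-5 C.
Since E is radial and uniform over the Gaussian sphere, Φ = E·4πr² = Q_enc/ε₀.
E = k|Q_enc|/r² = (8.99×10^9)(1.87×10^-5)/(0.111)² = 1.36×10^7 N/C.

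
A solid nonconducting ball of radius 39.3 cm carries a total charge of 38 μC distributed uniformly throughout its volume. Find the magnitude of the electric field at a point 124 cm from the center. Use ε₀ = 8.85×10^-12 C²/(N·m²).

Take a concentric spherical Gaussian surface of radius r = 124 cm (r > R, so the entire charge is enclosed).
Q_enc = 38 μC = 3.80e-5 C.
Since E is radial and uniform over the Gaussian sphere, Φ = E·4πr² = Q_enc/ε₀.
E = |Q_enc|/(4πε₀r²) = (3.80e-5)/(4π·8.85×10^-12·(1.24)²) = 2.22e5 N/C.

2.22×10^5 N/C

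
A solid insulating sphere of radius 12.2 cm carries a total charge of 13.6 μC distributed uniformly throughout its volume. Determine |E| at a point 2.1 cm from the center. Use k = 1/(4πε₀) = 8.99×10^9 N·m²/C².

Take a concentric spherical Gaussian surface of radius r = 2.1 cm (r < R).
Only the charge within r is enclosed: Q_enc = Q·(r/R)³ = (13.6 μC)·(2.1 cm/12.2 cm)³ = 6.936e-8 C.
Applying ∮E·dA = Q_enc/ε₀ with Φ = E(4πr²):
E = k|Q_enc|/r² = (8.99×10^9)(6.936e-8)/(0.021)² = 1.41e6 N/C.

|E| = 1.41×10^6 N/C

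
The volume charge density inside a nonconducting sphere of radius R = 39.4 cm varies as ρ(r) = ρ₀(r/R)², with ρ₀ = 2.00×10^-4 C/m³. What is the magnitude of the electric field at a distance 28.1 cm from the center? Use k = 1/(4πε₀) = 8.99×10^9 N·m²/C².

6.46×10^5 V/m

Use a concentric Gaussian sphere at r = 28.1 cm (r < R).
Q_enc = ∫₀^r ρ(r')·4πr'² dr' = (4πρ₀/R²) ∫₀^r r'^4 dr' = 4πρ₀ r^5/(5·R²) = 5.673×10^-6 C.
Gauss's law: E·4πr² = Q_enc/ε₀.
E = k|Q_enc|/r² = (8.99×10^9)(5.673×10^-6)/(0.281)² = 6.46×10^5 N/C.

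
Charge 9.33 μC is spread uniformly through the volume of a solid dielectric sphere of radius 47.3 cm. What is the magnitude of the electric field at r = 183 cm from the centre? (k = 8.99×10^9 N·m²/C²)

By spherical symmetry E is radial; choose a Gaussian sphere of radius r = 183 cm (r > R, so the entire charge is enclosed).
Q_enc = 9.33 μC = 9.33×10^-6 C.
Gauss's law: E·4πr² = Q_enc/ε₀.
E = k|Q_enc|/r² = (8.99×10^9)(9.33×10^-6)/(1.83)² = 2.50×10^4 N/C.

E ≈ 2.50×10^4 N/C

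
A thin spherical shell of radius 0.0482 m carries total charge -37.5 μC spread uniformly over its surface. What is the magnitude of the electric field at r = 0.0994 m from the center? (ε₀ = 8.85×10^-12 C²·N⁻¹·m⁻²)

E = 3.41×10^7 N/C

Symmetry ⇒ E = E(r) r̂. Gaussian sphere of radius r = 0.0994 m (r > 0.0482 m).
The entire shell is enclosed: Q_enc = -3.75×10^-5 C.
Since E is radial and uniform over the Gaussian sphere, Φ = E·4πr² = Q_enc/ε₀.
E = |Q_enc|/(4πε₀r²) = (3.75×10^-5)/(4π·8.85×10^-12·(0.0994)²) = 3.41×10^7 N/C.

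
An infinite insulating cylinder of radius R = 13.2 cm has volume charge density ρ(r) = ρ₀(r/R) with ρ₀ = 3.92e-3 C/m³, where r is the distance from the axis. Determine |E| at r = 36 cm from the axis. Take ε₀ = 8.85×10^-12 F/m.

|E| = 7.15×10^6 V/m

By cylindrical symmetry E is radial; use a coaxial Gaussian cylinder of radius 36 cm and length L (r > R, full charge per length enclosed).
λ_enc = 2π ∫₀^R ρ₀(r'/R)^1 r' dr' = 2πρ₀R²/3 = 1.431×10^-4 C/m.
Since E is radial and uniform over the curved surface, Φ = E·2πrL = Q_enc/ε₀ = λ_enc L/ε₀.
E = |λ_enc|/(2πε₀r) = (1.431e-4)/(2π·8.85×10^-12·0.36) = 7.15e6 N/C.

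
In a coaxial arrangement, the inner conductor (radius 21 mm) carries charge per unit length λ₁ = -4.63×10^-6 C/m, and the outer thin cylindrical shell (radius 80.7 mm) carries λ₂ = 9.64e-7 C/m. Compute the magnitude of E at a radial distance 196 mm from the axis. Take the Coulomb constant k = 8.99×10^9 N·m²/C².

Choose a coaxial cylinder of radius r = 196 mm (arbitrary length L) as the Gaussian surface (r > 80.7 mm, enclosing both).
λ_enc = λ₁ + λ₂ = (-4.63e-6) + (9.64e-7) = -3.666e-6 C/m.
Applying ∮E·dA = Q_enc/ε₀ with the end caps contributing no flux:
E = 2k|λ_enc|/r = 2(8.99×10^9)(3.666×10^-6)/(0.196) = 3.36×10^5 N/C.

3.36×10^5 V/m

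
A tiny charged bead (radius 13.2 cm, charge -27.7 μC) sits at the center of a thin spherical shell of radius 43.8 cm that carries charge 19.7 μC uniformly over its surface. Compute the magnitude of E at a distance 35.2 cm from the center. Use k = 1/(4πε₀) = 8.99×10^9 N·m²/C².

Take a concentric spherical Gaussian surface of radius r = 35.2 cm (between the bodies, 13.2 cm < r < 43.8 cm).
Only the inner charge is enclosed; the outer shell contributes nothing inside itself. Q_enc = -27.7 μC = -2.77e-5 C.
By Gauss's law, ∮E·dA = E·4πr² = Q_enc/ε₀.
E = k|Q_enc|/r² = (8.99×10^9)(2.77e-5)/(0.352)² = 2.01e6 N/C.

2.01×10^6 N/C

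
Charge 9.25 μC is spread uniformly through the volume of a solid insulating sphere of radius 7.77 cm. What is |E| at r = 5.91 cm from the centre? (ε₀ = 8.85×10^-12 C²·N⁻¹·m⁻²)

E = 1.05×10^7 V/m

By spherical symmetry E is radial; choose a Gaussian sphere of radius r = 5.91 cm (r < R).
Only the charge within r is enclosed: Q_enc = Q·(r/R)³ = (9.25 μC)·(5.91 cm/7.77 cm)³ = 4.07×10^-6 C.
Gauss's law: E·4πr² = Q_enc/ε₀.
E = |Q_enc|/(4πε₀r²) = (4.07×10^-6)/(4π·8.85×10^-12·(0.0591)²) = 1.05×10^7 N/C.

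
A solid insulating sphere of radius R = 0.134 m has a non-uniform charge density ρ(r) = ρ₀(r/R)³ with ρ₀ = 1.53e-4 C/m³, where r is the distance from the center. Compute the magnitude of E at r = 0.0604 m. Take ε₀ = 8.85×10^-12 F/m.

By spherical symmetry E is radial; choose a Gaussian sphere of radius r = 0.0604 m (r < R).
Q_enc = ∫₀^r ρ(r')·4πr'² dr' = (4πρ₀/R³) ∫₀^r r'^5 dr' = 4πρ₀ r^6/(6·R³) = 6.466e-9 C.
Gauss's law: E·4πr² = Q_enc/ε₀.
E = |Q_enc|/(4πε₀r²) = (6.466×10^-9)/(4π·8.85×10^-12·(0.0604)²) = 1.59×10^4 N/C.

|E| = 1.59×10^4 N/C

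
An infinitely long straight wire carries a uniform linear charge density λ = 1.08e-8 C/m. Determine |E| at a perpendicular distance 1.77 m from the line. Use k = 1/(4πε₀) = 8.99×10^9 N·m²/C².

|E| = 110 V/m

By cylindrical symmetry E is radial; use a coaxial Gaussian cylinder of radius 1.77 m and length L.
Q_enc = λL, so λ_enc = 1.08×10^-8 C/m.
By Gauss's law (flux through the curved wall only), E·2πrL = λ_enc L/ε₀.
E = 2k|λ_enc|/r = 2(8.99×10^9)(1.08e-8)/(1.77) = 110 N/C.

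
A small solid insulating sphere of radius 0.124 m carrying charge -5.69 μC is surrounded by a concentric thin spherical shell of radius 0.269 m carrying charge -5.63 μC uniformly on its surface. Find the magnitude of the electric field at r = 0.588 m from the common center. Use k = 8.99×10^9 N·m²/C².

By spherical symmetry E is radial; choose a Gaussian sphere of radius r = 0.588 m (r > 0.269 m, enclosing both).
Q_enc = (-5.69 μC) + (-5.63 μC) = -1.132×10^-5 C.
Applying ∮E·dA = Q_enc/ε₀ with Φ = E(4πr²):
E = k|Q_enc|/r² = (8.99×10^9)(1.132e-5)/(0.588)² = 2.94×10^5 N/C.

|E| = 2.94×10^5 N/C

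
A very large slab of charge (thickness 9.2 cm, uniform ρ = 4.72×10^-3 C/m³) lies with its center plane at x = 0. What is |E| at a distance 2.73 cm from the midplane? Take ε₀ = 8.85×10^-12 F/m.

E ≈ 1.46×10^7 N/C

By symmetry E is perpendicular to the slab. A Gaussian pillbox from −2.73 cm to +2.73 cm (face area A) lies entirely within the slab.
Q_enc = ρ·(2x)·A and flux = 2EA, so 2EA = 2ρxA/ε₀ ⇒ E = |ρ|x/ε₀.
E = (4.72×10^-3)(0.0273)/(8.85×10^-12) = 1.46e7 N/C.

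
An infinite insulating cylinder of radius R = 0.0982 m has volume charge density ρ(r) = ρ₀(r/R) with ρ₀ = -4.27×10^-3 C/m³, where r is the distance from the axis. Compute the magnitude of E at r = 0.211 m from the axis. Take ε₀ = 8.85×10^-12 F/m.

7.35×10^6 N/C

By cylindrical symmetry E is radial; use a coaxial Gaussian cylinder of radius 0.211 m and length L (r > R, full charge per length enclosed).
λ_enc = 2π ∫₀^R ρ₀(r'/R)^1 r' dr' = 2πρ₀R²/3 = -8.624×10^-5 C/m.
Since E is radial and uniform over the curved surface, Φ = E·2πrL = Q_enc/ε₀ = λ_enc L/ε₀.
E = |λ_enc|/(2πε₀r) = (8.624×10^-5)/(2π·8.85×10^-12·0.211) = 7.35e6 N/C.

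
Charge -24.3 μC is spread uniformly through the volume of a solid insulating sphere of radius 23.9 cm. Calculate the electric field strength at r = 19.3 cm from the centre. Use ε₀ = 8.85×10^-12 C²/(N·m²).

3.09×10^6 V/m

Take a concentric spherical Gaussian surface of radius r = 19.3 cm (r < R).
Only the charge within r is enclosed: Q_enc = Q·(r/R)³ = (-24.3 μC)·(19.3 cm/23.9 cm)³ = -1.28×10^-5 C.
Since E is radial and uniform over the Gaussian sphere, Φ = E·4πr² = Q_enc/ε₀.
E = |Q_enc|/(4πε₀r²) = (1.28×10^-5)/(4π·8.85×10^-12·(0.193)²) = 3.09e6 N/C.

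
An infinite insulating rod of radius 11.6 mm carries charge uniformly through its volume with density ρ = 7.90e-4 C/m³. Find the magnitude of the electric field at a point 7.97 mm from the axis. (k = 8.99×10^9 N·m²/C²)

|E| ≈ 3.56×10^5 V/m

Coaxial Gaussian cylinder, radius r = 7.97 mm, length L (r < R).
Enclosed charge per unit length: λ_enc = ρ·πr² = (7.90×10^-4)π(0.00797)² = 1.576×10^-7 C/m.
Gauss's law: E·2πrL = λ_enc L/ε₀.
E = 2k|λ_enc|/r = 2(8.99×10^9)(1.576e-7)/(0.00797) = 3.56×10^5 N/C.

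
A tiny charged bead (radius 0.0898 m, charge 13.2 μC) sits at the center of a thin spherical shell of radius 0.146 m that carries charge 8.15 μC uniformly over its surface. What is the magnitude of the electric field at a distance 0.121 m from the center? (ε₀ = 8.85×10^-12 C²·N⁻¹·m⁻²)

8.11×10^6 N/C

Take a concentric spherical Gaussian surface of radius r = 0.121 m (between the bodies, 0.0898 m < r < 0.146 m).
Only the inner charge is enclosed; the outer shell contributes nothing inside itself. Q_enc = 13.2 μC = 1.32×10^-5 C.
By Gauss's law, ∮E·dA = E·4πr² = Q_enc/ε₀.
E = |Q_enc|/(4πε₀r²) = (1.32×10^-5)/(4π·8.85×10^-12·(0.121)²) = 8.11×10^6 N/C.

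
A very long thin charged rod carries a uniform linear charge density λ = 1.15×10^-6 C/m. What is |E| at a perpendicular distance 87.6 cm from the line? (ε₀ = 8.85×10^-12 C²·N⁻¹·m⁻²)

Choose a coaxial cylinder of radius r = 87.6 cm (arbitrary length L) as the Gaussian surface.
Q_enc = λL, so λ_enc = 1.15×10^-6 C/m.
Gauss's law: E·2πrL = λ_enc L/ε₀.
E = |λ_enc|/(2πε₀r) = (1.15×10^-6)/(2π·8.85×10^-12·0.876) = 2.36×10^4 N/C.

2.36e4 N/C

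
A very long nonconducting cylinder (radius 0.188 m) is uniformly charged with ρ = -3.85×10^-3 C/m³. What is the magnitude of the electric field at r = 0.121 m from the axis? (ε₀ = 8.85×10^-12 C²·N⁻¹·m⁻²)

By cylindrical symmetry E is radial; use a coaxial Gaussian cylinder of radius 0.121 m and length L (r < R).
Enclosed charge per unit length: λ_enc = ρ·πr² = (-3.85×10^-3)π(0.121)² = -1.771e-4 C/m.
Gauss's law: E·2πrL = λ_enc L/ε₀.
E = |λ_enc|/(2πε₀r) = (1.771×10^-4)/(2π·8.85×10^-12·0.121) = 2.63×10^7 N/C.

E = 2.63e7 V/m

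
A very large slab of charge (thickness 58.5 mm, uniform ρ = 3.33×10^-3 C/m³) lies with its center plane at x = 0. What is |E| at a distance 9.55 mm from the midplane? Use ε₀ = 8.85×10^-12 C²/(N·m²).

E = 3.59×10^6 V/m

By symmetry E is perpendicular to the slab. A Gaussian pillbox from −9.55 mm to +9.55 mm (face area A) lies entirely within the slab.
Q_enc = ρ·(2x)·A and flux = 2EA, so 2EA = 2ρxA/ε₀ ⇒ E = |ρ|x/ε₀.
E = (3.33e-3)(0.00955)/(8.85×10^-12) = 3.59×10^6 N/C.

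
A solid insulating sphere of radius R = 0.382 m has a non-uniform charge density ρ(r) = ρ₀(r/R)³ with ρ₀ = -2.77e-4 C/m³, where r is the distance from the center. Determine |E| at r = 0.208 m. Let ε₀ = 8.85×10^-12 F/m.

By spherical symmetry E is radial; choose a Gaussian sphere of radius r = 0.208 m (r < R).
Q_enc = ∫₀^r ρ(r')·4πr'² dr' = (4πρ₀/R³) ∫₀^r r'^5 dr' = 4πρ₀ r^6/(6·R³) = -8.428×10^-7 C.
By Gauss's law, ∮E·dA = E·4πr² = Q_enc/ε₀.
E = |Q_enc|/(4πε₀r²) = (8.428×10^-7)/(4π·8.85×10^-12·(0.208)²) = 1.75×10^5 N/C.

E = 1.75e5 N/C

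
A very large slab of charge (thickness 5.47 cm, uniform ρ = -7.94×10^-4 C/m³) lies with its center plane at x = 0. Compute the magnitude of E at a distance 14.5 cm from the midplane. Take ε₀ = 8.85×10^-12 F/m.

The point |x| = 14.5 cm lies outside the slab (half-thickness 0.02735 m). A symmetric pillbox spanning the full slab encloses Q_enc = ρ·d·A.
Flux = 2EA ⇒ E = |ρ|d/(2ε₀), independent of distance outside.
E = (7.94e-4)(0.0547)/(2·8.85×10^-12) = 2.45×10^6 N/C.

|E| = 2.45×10^6 N/C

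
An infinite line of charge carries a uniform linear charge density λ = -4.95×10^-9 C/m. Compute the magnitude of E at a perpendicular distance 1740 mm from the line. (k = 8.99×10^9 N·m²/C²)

51.1 N/C

Choose a coaxial cylinder of radius r = 1740 mm (arbitrary length L) as the Gaussian surface.
Q_enc = λL, so λ_enc = -4.95×10^-9 C/m.
Applying ∮E·dA = Q_enc/ε₀ with the end caps contributing no flux:
E = 2k|λ_enc|/r = 2(8.99×10^9)(4.95e-9)/(1.74) = 51.1 N/C.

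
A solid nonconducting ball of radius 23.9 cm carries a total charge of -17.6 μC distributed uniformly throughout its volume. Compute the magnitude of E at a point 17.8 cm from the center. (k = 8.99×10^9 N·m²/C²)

E ≈ 2.06e6 V/m

Symmetry ⇒ E = E(r) r̂. Gaussian sphere of radius r = 17.8 cm (r < R).
Only the charge within r is enclosed: Q_enc = Q·(r/R)³ = (-17.6 μC)·(17.8 cm/23.9 cm)³ = -7.271e-6 C.
Applying ∮E·dA = Q_enc/ε₀ with Φ = E(4πr²):
E = k|Q_enc|/r² = (8.99×10^9)(7.271e-6)/(0.178)² = 2.06×10^6 N/C.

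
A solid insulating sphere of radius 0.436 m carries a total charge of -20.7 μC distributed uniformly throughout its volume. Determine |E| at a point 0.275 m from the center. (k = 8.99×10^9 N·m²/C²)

6.17e5 V/m

Use a concentric Gaussian sphere at r = 0.275 m (r < R).
For a uniform sphere the enclosed fraction is (r/R)³, so Q_enc = (-20.7 μC)(0.275/0.436)³ = -5.194×10^-6 C.
By Gauss's law, ∮E·dA = E·4πr² = Q_enc/ε₀.
E = k|Q_enc|/r² = (8.99×10^9)(5.194e-6)/(0.275)² = 6.17×10^5 N/C.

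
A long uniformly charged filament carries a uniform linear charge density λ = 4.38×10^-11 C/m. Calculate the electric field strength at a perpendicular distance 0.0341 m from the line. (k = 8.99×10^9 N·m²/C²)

23.1 V/m

Take a coaxial cylindrical Gaussian surface of radius r = 0.0341 m and length L.
Q_enc = λL, so λ_enc = 4.38e-11 C/m.
Gauss's law: E·2πrL = λ_enc L/ε₀.
E = 2k|λ_enc|/r = 2(8.99×10^9)(4.38×10^-11)/(0.0341) = 23.1 N/C.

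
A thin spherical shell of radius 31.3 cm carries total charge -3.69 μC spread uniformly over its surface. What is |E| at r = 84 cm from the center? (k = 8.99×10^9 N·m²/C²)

Use a concentric Gaussian sphere at r = 84 cm (r > 31.3 cm).
The entire shell is enclosed: Q_enc = -3.69e-6 C.
Gauss's law: E·4πr² = Q_enc/ε₀.
E = k|Q_enc|/r² = (8.99×10^9)(3.69×10^-6)/(0.84)² = 4.70e4 N/C.

4.70×10^4 N/C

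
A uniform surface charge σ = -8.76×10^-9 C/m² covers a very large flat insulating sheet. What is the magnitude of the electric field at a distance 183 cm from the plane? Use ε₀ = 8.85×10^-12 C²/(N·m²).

|E| ≈ 495 N/C

The symmetry is planar: E is normal to the sheet and the same magnitude on both sides. Take a pillbox straddling the sheet with end-cap area A.
Only the two end caps contribute flux: Φ = 2EA. With Q_enc = σA, Gauss's law gives E = |σ|/(2ε₀).
E = |σ|/(2ε₀) = (8.76×10^-9)/(2·8.85×10^-12) = 495 N/C.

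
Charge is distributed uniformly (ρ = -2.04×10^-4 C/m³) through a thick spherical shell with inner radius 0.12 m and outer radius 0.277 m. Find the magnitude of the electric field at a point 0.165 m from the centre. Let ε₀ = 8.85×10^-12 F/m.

|E| ≈ 7.80×10^5 V/m

Use a concentric Gaussian sphere at r = 0.165 m (within the shell material, 0.12 m < r < 0.277 m).
Enclosed charge is the volume from a to r: Q_enc = (4π/3)ρ(r³ − a³) = -2.362e-6 C.
Applying ∮E·dA = Q_enc/ε₀ with Φ = E(4πr²):
E = |Q_enc|/(4πε₀r²) = (2.362×10^-6)/(4π·8.85×10^-12·(0.165)²) = 7.80×10^5 N/C.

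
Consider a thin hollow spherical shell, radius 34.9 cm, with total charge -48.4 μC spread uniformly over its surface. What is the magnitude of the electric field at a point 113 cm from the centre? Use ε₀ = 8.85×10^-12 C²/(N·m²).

Symmetry ⇒ E = E(r) r̂. Gaussian sphere of radius r = 113 cm (r > 34.9 cm).
The entire shell is enclosed: Q_enc = -4.84×10^-5 C.
Since E is radial and uniform over the Gaussian sphere, Φ = E·4πr² = Q_enc/ε₀.
E = |Q_enc|/(4πε₀r²) = (4.84e-5)/(4π·8.85×10^-12·(1.13)²) = 3.41×10^5 N/C.

|E| ≈ 3.41×10^5 N/C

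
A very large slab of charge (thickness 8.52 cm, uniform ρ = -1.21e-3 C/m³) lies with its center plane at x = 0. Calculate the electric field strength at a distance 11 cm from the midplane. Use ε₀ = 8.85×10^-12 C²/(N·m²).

E ≈ 5.82×10^6 N/C

The point |x| = 11 cm lies outside the slab (half-thickness 0.0426 m). A symmetric pillbox spanning the full slab encloses Q_enc = ρ·d·A.
Flux = 2EA ⇒ E = |ρ|d/(2ε₀), independent of distance outside.
E = (1.21e-3)(0.0852)/(2·8.85×10^-12) = 5.82×10^6 N/C.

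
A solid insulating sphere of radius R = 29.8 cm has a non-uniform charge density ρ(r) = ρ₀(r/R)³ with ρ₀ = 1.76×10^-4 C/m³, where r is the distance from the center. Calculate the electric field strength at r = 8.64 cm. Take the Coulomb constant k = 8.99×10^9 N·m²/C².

Take a concentric spherical Gaussian surface of radius r = 8.64 cm (r < R).
Q_enc = ∫₀^r ρ(r')·4πr'² dr' = (4πρ₀/R³) ∫₀^r r'^5 dr' = 4πρ₀ r^6/(6·R³) = 5.794×10^-9 C.
By Gauss's law, ∮E·dA = E·4πr² = Q_enc/ε₀.
E = k|Q_enc|/r² = (8.99×10^9)(5.794×10^-9)/(0.0864)² = 6.98×10^3 N/C.

|E| ≈ 6.98e3 N/C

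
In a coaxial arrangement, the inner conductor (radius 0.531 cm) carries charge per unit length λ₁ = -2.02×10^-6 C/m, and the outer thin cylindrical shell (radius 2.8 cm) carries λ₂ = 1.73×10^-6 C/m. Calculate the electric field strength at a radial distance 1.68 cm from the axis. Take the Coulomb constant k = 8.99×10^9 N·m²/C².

Choose a coaxial cylinder of radius r = 1.68 cm (arbitrary length L) as the Gaussian surface (between the conductors, 0.531 cm < r < 2.8 cm).
Only the inner wire is enclosed; the outer shell contributes nothing inside itself. λ_enc = λ₁ = -2.02e-6 C/m.
By Gauss's law (flux through the curved wall only), E·2πrL = λ_enc L/ε₀.
E = 2k|λ_enc|/r = 2(8.99×10^9)(2.02×10^-6)/(0.0168) = 2.16×10^6 N/C.

|E| = 2.16×10^6 N/C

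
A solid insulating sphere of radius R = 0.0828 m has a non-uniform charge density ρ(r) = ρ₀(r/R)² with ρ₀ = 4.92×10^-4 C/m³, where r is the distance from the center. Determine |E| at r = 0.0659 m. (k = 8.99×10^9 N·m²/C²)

|E| ≈ 4.64×10^5 N/C

Use a concentric Gaussian sphere at r = 0.0659 m (r < R).
Integrate the density: Q_enc = 4π ∫₀^r ρ₀(r'/R)^2 r'² dr' = 4πρ₀ r^5/(5·R²) = 2.242e-7 C.
Applying ∮E·dA = Q_enc/ε₀ with Φ = E(4πr²):
E = k|Q_enc|/r² = (8.99×10^9)(2.242×10^-7)/(0.0659)² = 4.64e5 N/C.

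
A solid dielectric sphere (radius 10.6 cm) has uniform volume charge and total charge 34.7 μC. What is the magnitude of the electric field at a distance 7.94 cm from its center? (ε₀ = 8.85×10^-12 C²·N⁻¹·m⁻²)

|E| ≈ 2.08e7 V/m

Take a concentric spherical Gaussian surface of radius r = 7.94 cm (r < R).
Only the charge within r is enclosed: Q_enc = Q·(r/R)³ = (34.7 μC)·(7.94 cm/10.6 cm)³ = 1.458×10^-5 C.
Applying ∮E·dA = Q_enc/ε₀ with Φ = E(4πr²):
E = |Q_enc|/(4πε₀r²) = (1.458e-5)/(4π·8.85×10^-12·(0.0794)²) = 2.08×10^7 N/C.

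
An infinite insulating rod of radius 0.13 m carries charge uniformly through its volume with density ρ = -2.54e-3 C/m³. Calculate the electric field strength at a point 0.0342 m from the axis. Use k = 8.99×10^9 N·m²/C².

4.91×10^6 V/m

Coaxial Gaussian cylinder, radius r = 0.0342 m, length L (r < R).
Enclosed charge per unit length: λ_enc = ρ·πr² = (-2.54e-3)π(0.0342)² = -9.333e-6 C/m.
Since E is radial and uniform over the curved surface, Φ = E·2πrL = Q_enc/ε₀ = λ_enc L/ε₀.
E = 2k|λ_enc|/r = 2(8.99×10^9)(9.333×10^-6)/(0.0342) = 4.91×10^6 N/C.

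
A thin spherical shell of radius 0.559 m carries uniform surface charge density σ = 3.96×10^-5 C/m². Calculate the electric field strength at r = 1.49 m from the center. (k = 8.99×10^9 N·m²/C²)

6.30×10^5 N/C

Symmetry ⇒ E = E(r) r̂. Gaussian sphere of radius r = 1.49 m (r > 0.559 m).
The entire shell is enclosed: Q_enc = σ·4πR² = (3.96×10^-5)·4π·(0.559)² = 1.555e-4 C.
Gauss's law: E·4πr² = Q_enc/ε₀.
E = k|Q_enc|/r² = (8.99×10^9)(1.555×10^-4)/(1.49)² = 6.30×10^5 N/C.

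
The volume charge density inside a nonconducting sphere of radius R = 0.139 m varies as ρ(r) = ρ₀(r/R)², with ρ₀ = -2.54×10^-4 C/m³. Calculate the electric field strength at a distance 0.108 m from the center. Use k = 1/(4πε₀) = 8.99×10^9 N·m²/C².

By spherical symmetry E is radial; choose a Gaussian sphere of radius r = 0.108 m (r < R).
Q_enc = ∫₀^r ρ(r')·4πr'² dr' = (4πρ₀/R²) ∫₀^r r'^4 dr' = 4πρ₀ r^5/(5·R²) = -4.855e-7 C.
Gauss's law: E·4πr² = Q_enc/ε₀.
E = k|Q_enc|/r² = (8.99×10^9)(4.855×10^-7)/(0.108)² = 3.74e5 N/C.

E ≈ 3.74e5 N/C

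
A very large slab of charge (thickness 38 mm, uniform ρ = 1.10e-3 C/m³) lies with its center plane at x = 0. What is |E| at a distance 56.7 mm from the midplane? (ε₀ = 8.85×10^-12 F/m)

The point |x| = 56.7 mm lies outside the slab (half-thickness 0.019 m). A symmetric pillbox spanning the full slab encloses Q_enc = ρ·d·A.
Flux = 2EA ⇒ E = |ρ|d/(2ε₀), independent of distance outside.
E = (1.10×10^-3)(0.038)/(2·8.85×10^-12) = 2.36e6 N/C.

|E| = 2.36×10^6 V/m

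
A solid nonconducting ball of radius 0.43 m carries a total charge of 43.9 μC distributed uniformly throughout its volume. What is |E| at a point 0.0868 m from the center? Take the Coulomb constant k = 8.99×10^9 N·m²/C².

Take a concentric spherical Gaussian surface of radius r = 0.0868 m (r < R).
Only the charge within r is enclosed: Q_enc = Q·(r/R)³ = (43.9 μC)·(0.0868 m/0.43 m)³ = 3.611×10^-7 C.
Applying ∮E·dA = Q_enc/ε₀ with Φ = E(4πr²):
E = k|Q_enc|/r² = (8.99×10^9)(3.611e-7)/(0.0868)² = 4.31×10^5 N/C.

E = 4.31e5 N/C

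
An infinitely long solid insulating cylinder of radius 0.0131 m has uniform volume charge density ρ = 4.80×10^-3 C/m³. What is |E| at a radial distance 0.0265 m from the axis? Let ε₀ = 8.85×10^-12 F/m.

By cylindrical symmetry E is radial; use a coaxial Gaussian cylinder of radius 0.0265 m and length L (r > 0.0131 m, full cross-section enclosed).
λ_enc = ρ·πR² = (4.80×10^-3)π(0.0131)² = 2.588e-6 C/m.
Since E is radial and uniform over the curved surface, Φ = E·2πrL = Q_enc/ε₀ = λ_enc L/ε₀.
E = |λ_enc|/(2πε₀r) = (2.588e-6)/(2π·8.85×10^-12·0.0265) = 1.76e6 N/C.

1.76e6 N/C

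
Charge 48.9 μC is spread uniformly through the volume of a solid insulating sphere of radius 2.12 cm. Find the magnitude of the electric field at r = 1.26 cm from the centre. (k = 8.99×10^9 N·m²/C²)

Symmetry ⇒ E = E(r) r̂. Gaussian sphere of radius r = 1.26 cm (r < R).
For a uniform sphere the enclosed fraction is (r/R)³, so Q_enc = (48.9 μC)(0.0126/0.0212)³ = 1.027×10^-5 C.
By Gauss's law, ∮E·dA = E·4πr² = Q_enc/ε₀.
E = k|Q_enc|/r² = (8.99×10^9)(1.027e-5)/(0.0126)² = 5.81×10^8 N/C.

E ≈ 5.81e8 N/C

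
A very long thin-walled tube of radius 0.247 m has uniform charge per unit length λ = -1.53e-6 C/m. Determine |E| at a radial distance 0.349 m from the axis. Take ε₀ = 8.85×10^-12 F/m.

Choose a coaxial cylinder of radius r = 0.349 m (arbitrary length L) as the Gaussian surface (r > 0.247 m).
The full line charge is enclosed: λ_enc = -1.53×10^-6 C/m.
Since E is radial and uniform over the curved surface, Φ = E·2πrL = Q_enc/ε₀ = λ_enc L/ε₀.
E = |λ_enc|/(2πε₀r) = (1.53e-6)/(2π·8.85×10^-12·0.349) = 7.88×10^4 N/C.

E ≈ 7.88e4 N/C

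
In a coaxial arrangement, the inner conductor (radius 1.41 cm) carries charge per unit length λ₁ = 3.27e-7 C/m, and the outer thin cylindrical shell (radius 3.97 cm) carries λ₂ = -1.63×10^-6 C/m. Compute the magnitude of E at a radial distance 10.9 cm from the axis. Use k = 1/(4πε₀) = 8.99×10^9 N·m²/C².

Choose a coaxial cylinder of radius r = 10.9 cm (arbitrary length L) as the Gaussian surface (r > 3.97 cm, enclosing both).
λ_enc = λ₁ + λ₂ = (3.27×10^-7) + (-1.63×10^-6) = -1.303e-6 C/m.
Since E is radial and uniform over the curved surface, Φ = E·2πrL = Q_enc/ε₀ = λ_enc L/ε₀.
E = 2k|λ_enc|/r = 2(8.99×10^9)(1.303×10^-6)/(0.109) = 2.15×10^5 N/C.

|E| ≈ 2.15e5 V/m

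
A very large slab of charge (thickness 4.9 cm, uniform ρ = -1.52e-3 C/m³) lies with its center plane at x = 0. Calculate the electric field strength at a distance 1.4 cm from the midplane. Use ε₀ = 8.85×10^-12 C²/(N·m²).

|E| ≈ 2.40×10^6 N/C

By symmetry E is perpendicular to the slab. A Gaussian pillbox from −1.4 cm to +1.4 cm (face area A) lies entirely within the slab.
Q_enc = ρ·(2x)·A and flux = 2EA, so 2EA = 2ρxA/ε₀ ⇒ E = |ρ|x/ε₀.
E = (1.52×10^-3)(0.014)/(8.85×10^-12) = 2.40e6 N/C.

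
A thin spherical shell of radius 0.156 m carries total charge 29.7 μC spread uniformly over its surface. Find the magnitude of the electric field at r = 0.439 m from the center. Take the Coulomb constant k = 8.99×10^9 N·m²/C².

By spherical symmetry E is radial; choose a Gaussian sphere of radius r = 0.439 m (r > 0.156 m).
The entire shell is enclosed: Q_enc = 2.97×10^-5 C.
By Gauss's law, ∮E·dA = E·4πr² = Q_enc/ε₀.
E = k|Q_enc|/r² = (8.99×10^9)(2.97e-5)/(0.439)² = 1.39×10^6 N/C.

1.39×10^6 N/C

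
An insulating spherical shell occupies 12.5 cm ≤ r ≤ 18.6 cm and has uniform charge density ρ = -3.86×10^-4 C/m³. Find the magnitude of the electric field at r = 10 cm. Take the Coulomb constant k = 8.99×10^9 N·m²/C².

E = 0 (no enclosed charge)

Take a concentric spherical Gaussian surface of radius r = 10 cm (r < 12.5 cm, inside the empty cavity).
No charge is enclosed, so by Gauss's law E·4πr² = 0 ⇒ E = 0.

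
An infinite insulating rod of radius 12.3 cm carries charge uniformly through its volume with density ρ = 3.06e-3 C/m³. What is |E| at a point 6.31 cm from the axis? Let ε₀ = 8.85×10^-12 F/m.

E ≈ 1.09×10^7 V/m

Coaxial Gaussian cylinder, radius r = 6.31 cm, length L (r < R).
Charge inside radius r per length L is ρ·πr²·L, so λ_enc = ρπr² = 3.828e-5 C/m.
Gauss's law: E·2πrL = λ_enc L/ε₀.
E = |λ_enc|/(2πε₀r) = (3.828×10^-5)/(2π·8.85×10^-12·0.0631) = 1.09×10^7 N/C.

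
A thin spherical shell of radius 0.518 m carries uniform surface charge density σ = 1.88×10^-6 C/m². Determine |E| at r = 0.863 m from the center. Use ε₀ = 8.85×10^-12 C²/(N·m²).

Take a concentric spherical Gaussian surface of radius r = 0.863 m (r > 0.518 m).
The entire shell is enclosed: Q_enc = σ·4πR² = (1.88×10^-6)·4π·(0.518)² = 6.339×10^-6 C.
By Gauss's law, ∮E·dA = E·4πr² = Q_enc/ε₀.
E = |Q_enc|/(4πε₀r²) = (6.339e-6)/(4π·8.85×10^-12·(0.863)²) = 7.65×10^4 N/C.

|E| = 7.65e4 N/C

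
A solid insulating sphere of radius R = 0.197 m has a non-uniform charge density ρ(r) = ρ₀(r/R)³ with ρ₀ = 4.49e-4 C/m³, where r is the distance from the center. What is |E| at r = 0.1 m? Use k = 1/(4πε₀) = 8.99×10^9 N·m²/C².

By spherical symmetry E is radial; choose a Gaussian sphere of radius r = 0.1 m (r < R).
Integrate the density: Q_enc = 4π ∫₀^r ρ₀(r'/R)^3 r'² dr' = 4πρ₀ r^6/(6·R³) = 1.23×10^-7 C.
By Gauss's law, ∮E·dA = E·4πr² = Q_enc/ε₀.
E = k|Q_enc|/r² = (8.99×10^9)(1.23×10^-7)/(0.1)² = 1.11×10^5 N/C.

E = 1.11×10^5 V/m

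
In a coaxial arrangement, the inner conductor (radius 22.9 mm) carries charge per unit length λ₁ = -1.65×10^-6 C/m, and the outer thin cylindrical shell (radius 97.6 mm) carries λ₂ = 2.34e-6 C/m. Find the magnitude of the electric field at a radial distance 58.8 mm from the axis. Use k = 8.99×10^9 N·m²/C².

5.05×10^5 N/C

Take a coaxial cylindrical Gaussian surface of radius r = 58.8 mm and length L (between the conductors, 22.9 mm < r < 97.6 mm).
Only the inner wire is enclosed; the outer shell contributes nothing inside itself. λ_enc = λ₁ = -1.65×10^-6 C/m.
Gauss's law: E·2πrL = λ_enc L/ε₀.
E = 2k|λ_enc|/r = 2(8.99×10^9)(1.65×10^-6)/(0.0588) = 5.05×10^5 N/C.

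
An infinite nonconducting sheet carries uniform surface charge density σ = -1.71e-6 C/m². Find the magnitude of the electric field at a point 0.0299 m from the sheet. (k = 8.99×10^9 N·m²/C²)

|E| = 9.66e4 N/C

The symmetry is planar: E is normal to the sheet and the same magnitude on both sides. Take a pillbox straddling the sheet with end-cap area A.
Only the two end caps contribute flux: Φ = 2EA. With Q_enc = σA, Gauss's law gives E = |σ|/(2ε₀).
E = 2πk|σ| = 2π(8.99×10^9)(1.71×10^-6) = 9.66×10^4 N/C.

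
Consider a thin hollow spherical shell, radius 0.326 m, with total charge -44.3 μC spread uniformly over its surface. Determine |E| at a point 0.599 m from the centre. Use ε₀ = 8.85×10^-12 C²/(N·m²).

By spherical symmetry E is radial; choose a Gaussian sphere of radius r = 0.599 m (r > 0.326 m).
The entire shell is enclosed: Q_enc = -4.43×10^-5 C.
Since E is radial and uniform over the Gaussian sphere, Φ = E·4πr² = Q_enc/ε₀.
E = |Q_enc|/(4πε₀r²) = (4.43e-5)/(4π·8.85×10^-12·(0.599)²) = 1.11×10^6 N/C.

|E| = 1.11e6 V/m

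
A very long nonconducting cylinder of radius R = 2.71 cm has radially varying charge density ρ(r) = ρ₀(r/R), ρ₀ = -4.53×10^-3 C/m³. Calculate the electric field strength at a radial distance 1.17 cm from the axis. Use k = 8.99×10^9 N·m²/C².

Take a coaxial cylindrical Gaussian surface of radius r = 1.17 cm and length L (r < R).
Integrating ρ over the cross-section to radius r: λ_enc = (2πρ₀/R) ∫₀^r r'^2 dr' = 2πρ₀ r^3/(3·R) = -5.607e-7 C/m.
By Gauss's law (flux through the curved wall only), E·2πrL = λ_enc L/ε₀.
E = 2k|λ_enc|/r = 2(8.99×10^9)(5.607×10^-7)/(0.0117) = 8.62×10^5 N/C.

8.62×10^5 V/m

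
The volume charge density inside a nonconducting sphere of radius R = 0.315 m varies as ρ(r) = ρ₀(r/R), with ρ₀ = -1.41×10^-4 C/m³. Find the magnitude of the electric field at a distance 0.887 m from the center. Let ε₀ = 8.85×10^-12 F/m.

|E| ≈ 1.58×10^5 N/C

Use a concentric Gaussian sphere at r = 0.887 m (r > R, all charge enclosed).
Q_enc = 4π ∫₀^R ρ₀(r'/R)^1 r'² dr' = 4πρ₀R³/4 = -1.385e-5 C.
Since E is radial and uniform over the Gaussian sphere, Φ = E·4πr² = Q_enc/ε₀.
E = |Q_enc|/(4πε₀r²) = (1.385e-5)/(4π·8.85×10^-12·(0.887)²) = 1.58×10^5 N/C.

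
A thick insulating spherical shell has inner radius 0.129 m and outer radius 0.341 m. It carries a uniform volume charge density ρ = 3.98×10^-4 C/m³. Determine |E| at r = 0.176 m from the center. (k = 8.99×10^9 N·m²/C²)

Use a concentric Gaussian sphere at r = 0.176 m (within the shell material, 0.129 m < r < 0.341 m).
Only the shell between 0.129 m and r is enclosed: Q_enc = ρ·(4π/3)(r³ − a³) = (3.98×10^-4)·(4π/3)·((0.176)³ − (0.129)³) = 5.51×10^-6 C.
Since E is radial and uniform over the Gaussian sphere, Φ = E·4πr² = Q_enc/ε₀.
E = k|Q_enc|/r² = (8.99×10^9)(5.51×10^-6)/(0.176)² = 1.60×10^6 N/C.

|E| = 1.60e6 V/m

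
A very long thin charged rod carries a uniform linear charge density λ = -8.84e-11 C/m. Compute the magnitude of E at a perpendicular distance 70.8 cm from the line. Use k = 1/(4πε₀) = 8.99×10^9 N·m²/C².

Choose a coaxial cylinder of radius r = 70.8 cm (arbitrary length L) as the Gaussian surface.
Q_enc = λL, so λ_enc = -8.84×10^-11 C/m.
By Gauss's law (flux through the curved wall only), E·2πrL = λ_enc L/ε₀.
E = 2k|λ_enc|/r = 2(8.99×10^9)(8.84×10^-11)/(0.708) = 2.24 N/C.

E ≈ 2.24 N/C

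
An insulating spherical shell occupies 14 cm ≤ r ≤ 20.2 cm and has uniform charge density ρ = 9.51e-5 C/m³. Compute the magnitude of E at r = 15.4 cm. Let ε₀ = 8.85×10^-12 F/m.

Take a concentric spherical Gaussian surface of radius r = 15.4 cm (within the shell material, 14 cm < r < 20.2 cm).
Only the shell between 14 cm and r is enclosed: Q_enc = ρ·(4π/3)(r³ − a³) = (9.51×10^-5)·(4π/3)·((0.154)³ − (0.14)³) = 3.618×10^-7 C.
By Gauss's law, ∮E·dA = E·4πr² = Q_enc/ε₀.
E = |Q_enc|/(4πε₀r²) = (3.618×10^-7)/(4π·8.85×10^-12·(0.154)²) = 1.37×10^5 N/C.

|E| = 1.37×10^5 N/C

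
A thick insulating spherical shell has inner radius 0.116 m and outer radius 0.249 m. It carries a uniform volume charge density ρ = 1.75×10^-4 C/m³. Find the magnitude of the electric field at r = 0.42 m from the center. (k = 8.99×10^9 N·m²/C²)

Take a concentric spherical Gaussian surface of radius r = 0.42 m (r > 0.249 m, enclosing the whole shell).
Q_enc = ρ·(4π/3)(b³ − a³) = (1.75×10^-4)·(4π/3)·((0.249)³ − (0.116)³) = 1.017×10^-5 C.
Applying ∮E·dA = Q_enc/ε₀ with Φ = E(4πr²):
E = k|Q_enc|/r² = (8.99×10^9)(1.017×10^-5)/(0.42)² = 5.18×10^5 N/C.

5.18×10^5 V/m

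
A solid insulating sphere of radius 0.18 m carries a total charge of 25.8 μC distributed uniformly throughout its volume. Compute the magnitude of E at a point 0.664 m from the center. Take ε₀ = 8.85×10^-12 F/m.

By spherical symmetry E is radial; choose a Gaussian sphere of radius r = 0.664 m (r > R, so the entire charge is enclosed).
Q_enc = 25.8 μC = 2.58e-5 C.
By Gauss's law, ∮E·dA = E·4πr² = Q_enc/ε₀.
E = |Q_enc|/(4πε₀r²) = (2.58e-5)/(4π·8.85×10^-12·(0.664)²) = 5.26e5 N/C.

|E| = 5.26×10^5 N/C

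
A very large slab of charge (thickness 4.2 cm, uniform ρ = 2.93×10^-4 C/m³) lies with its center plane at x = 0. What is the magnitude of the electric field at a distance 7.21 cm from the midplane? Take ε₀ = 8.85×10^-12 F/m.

The point |x| = 7.21 cm lies outside the slab (half-thickness 0.021 m). A symmetric pillbox spanning the full slab encloses Q_enc = ρ·d·A.
Flux = 2EA ⇒ E = |ρ|d/(2ε₀), independent of distance outside.
E = (2.93×10^-4)(0.042)/(2·8.85×10^-12) = 6.95e5 N/C.

E = 6.95×10^5 N/C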